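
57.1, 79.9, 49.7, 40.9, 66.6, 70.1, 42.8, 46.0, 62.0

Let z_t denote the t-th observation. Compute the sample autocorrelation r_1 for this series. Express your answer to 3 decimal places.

-0.111

Mean z̄ = (57.1 + 79.9 + 49.7 + 40.9 + 66.6 + 70.1 + 42.8 + 46.0 + 62.0)/9 = 57.2333
Numerator Σ_{t=1}^{8}(z_t−z̄)(z_{t+1}−z̄) = -160.3244
Denominator Σ(z_t−z̄)² = 1447.8400
r_1 = -160.3244 / 1447.8400 = -0.111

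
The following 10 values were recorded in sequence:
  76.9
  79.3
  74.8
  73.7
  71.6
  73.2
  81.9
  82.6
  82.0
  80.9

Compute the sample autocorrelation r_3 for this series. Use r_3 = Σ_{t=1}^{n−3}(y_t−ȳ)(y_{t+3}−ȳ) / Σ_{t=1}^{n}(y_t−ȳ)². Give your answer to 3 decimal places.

-0.297

Mean ȳ = (76.9 + 79.3 + 74.8 + 73.7 + 71.6 + 73.2 + 81.9 + 82.6 + 82.0 + 80.9)/10 = 77.6900
Numerator Σ_{t=1}^{7}(y_t−ȳ)(y_{t+3}−ȳ) = -46.2143
Denominator Σ(y_t−ȳ)² = 155.4490
r_3 = -46.2143 / 155.4490 = -0.297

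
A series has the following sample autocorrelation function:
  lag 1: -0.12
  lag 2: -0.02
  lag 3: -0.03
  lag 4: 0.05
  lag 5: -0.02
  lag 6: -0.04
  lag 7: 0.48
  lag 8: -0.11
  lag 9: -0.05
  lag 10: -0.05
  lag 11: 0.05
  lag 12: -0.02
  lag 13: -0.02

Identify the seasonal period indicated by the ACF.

The largest autocorrelation is r_7 = 0.48; the remaining lags stay at or below 0.05.
The dominant spike at lag 7 indicates a seasonal period of 7.

7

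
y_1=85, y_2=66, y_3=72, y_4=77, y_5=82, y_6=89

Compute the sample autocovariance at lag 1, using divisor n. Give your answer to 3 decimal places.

Mean ȳ = (85 + 66 + 72 + 77 + 82 + 89)/6 = 78.5000
Deviations: 6.5000, -12.5000, -6.5000, -1.5000, 3.5000, 10.5000
Σ_{t=1}^{5}(y_t−ȳ)(y_{t+1}−ȳ) = 41.2500
γ_1 = 41.2500 / 6 = 6.875

6.875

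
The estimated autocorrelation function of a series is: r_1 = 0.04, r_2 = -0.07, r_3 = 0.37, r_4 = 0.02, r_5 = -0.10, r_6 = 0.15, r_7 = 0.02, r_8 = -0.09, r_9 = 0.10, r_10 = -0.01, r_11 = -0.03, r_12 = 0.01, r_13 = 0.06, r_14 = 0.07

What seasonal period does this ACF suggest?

The largest autocorrelation is r_3 = 0.37, with a weaker echo at lag 6 (0.15); the remaining lags stay at or below 0.10.
The dominant spike at lag 3 indicates a seasonal period of 3.

3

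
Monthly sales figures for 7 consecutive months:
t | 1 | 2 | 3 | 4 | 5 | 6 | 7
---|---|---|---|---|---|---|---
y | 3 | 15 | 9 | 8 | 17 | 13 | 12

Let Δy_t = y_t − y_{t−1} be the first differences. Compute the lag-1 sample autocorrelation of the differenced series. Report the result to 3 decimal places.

First differences Δy: 12, -6, -1, 9, -4, -1
Mean of differences = 1.5000
Numerator Σ(Δy_t−Δȳ)(Δy_{t+1}−Δȳ) = -106.2500
Denominator Σ(Δy_t−Δȳ)² = 265.5000
r_1(Δy) = -106.2500 / 265.5000 = -0.400

-0.400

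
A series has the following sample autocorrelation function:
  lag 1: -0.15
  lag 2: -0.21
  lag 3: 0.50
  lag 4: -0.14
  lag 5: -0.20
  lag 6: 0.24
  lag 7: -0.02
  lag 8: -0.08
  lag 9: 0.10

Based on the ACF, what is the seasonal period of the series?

The largest autocorrelation is r_3 = 0.50, with a weaker echo at lag 6 (0.24); the remaining lags stay at or below 0.10.
The dominant spike at lag 3 indicates a seasonal period of 3.

3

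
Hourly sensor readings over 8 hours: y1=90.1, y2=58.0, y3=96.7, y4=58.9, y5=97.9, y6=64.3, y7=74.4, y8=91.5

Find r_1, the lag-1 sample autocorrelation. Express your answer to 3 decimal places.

Mean ȳ = (90.1 + 58.0 + 96.7 + 58.9 + 97.9 + 64.3 + 74.4 + 91.5)/8 = 78.9750
Deviations from mean: 11.1250, -20.9750, 17.7250, -20.0750, 18.9250, -14.6750, -4.5750, 12.5250
Numerator Σ_{t=1}^{7}(y_t−ȳ)(y_{t+1}−ȳ) = -1608.7656
Denominator Σ(y_t−ȳ)² = 2032.2150
r_1 = -1608.7656 / 2032.2150 = -0.792

-0.792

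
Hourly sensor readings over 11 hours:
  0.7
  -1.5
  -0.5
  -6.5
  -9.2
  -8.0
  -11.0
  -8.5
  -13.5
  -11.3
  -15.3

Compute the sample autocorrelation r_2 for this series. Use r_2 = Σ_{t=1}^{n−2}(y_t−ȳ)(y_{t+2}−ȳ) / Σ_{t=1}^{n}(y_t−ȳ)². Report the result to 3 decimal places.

Mean ȳ = (0.7 − 1.5 − 0.5 − 6.5 − 9.2 − 8.0 − 11.0 − 8.5 − 13.5 − 11.3 − 15.3)/11 = -7.6909
Numerator Σ_{t=1}^{9}(y_t−ȳ)(y_{t+2}−ȳ) = 128.0798
Denominator Σ(y_t−ȳ)² = 280.5091
r_2 = 128.0798 / 280.5091 = 0.457

0.457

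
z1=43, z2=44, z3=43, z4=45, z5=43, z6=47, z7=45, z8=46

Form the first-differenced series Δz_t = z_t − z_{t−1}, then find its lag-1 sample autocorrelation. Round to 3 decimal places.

First differences Δz: 1, -1, 2, -2, 4, -2, 1
Mean of differences = 0.4286
Numerator Σ(Δz_t−Δz̄)(Δz_{t+1}−Δz̄) = -25.6122
Denominator Σ(Δz_t−Δz̄)² = 29.7143
r_1(Δz) = -25.6122 / 29.7143 = -0.862

-0.862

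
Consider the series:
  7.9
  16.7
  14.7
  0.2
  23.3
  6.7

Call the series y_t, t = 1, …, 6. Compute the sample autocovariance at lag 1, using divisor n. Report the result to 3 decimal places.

Mean ȳ = (7.9 + 16.7 + 14.7 + 0.2 + 23.3 + 6.7)/6 = 11.5833
Deviations: -3.6833, 5.1167, 3.1167, -11.3833, 11.7167, -4.8833
Σ_{t=1}^{5}(y_t−ȳ)(y_{t+1}−ȳ) = -228.9686
γ_1 = -228.9686 / 6 = -38.161

-38.161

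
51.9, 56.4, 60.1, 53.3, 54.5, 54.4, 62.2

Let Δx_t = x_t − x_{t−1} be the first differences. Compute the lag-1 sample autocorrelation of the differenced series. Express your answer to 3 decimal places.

-0.137

First differences Δx: 4.5, 3.7, -6.8, 1.2, -0.1, 7.8
Mean of differences = 1.7167
Numerator Σ(Δx_t−Δx̄)(Δx_{t+1}−Δx̄) = -17.0836
Denominator Σ(Δx_t−Δx̄)² = 124.7883
r_1(Δx) = -17.0836 / 124.7883 = -0.137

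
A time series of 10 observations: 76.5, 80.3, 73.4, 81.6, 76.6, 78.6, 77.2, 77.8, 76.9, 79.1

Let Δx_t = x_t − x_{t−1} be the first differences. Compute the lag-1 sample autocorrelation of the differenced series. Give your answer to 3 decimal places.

-0.840

First differences Δx: 3.8, -6.9, 8.2, -5.0, 2.0, -1.4, 0.6, -0.9, 2.2
Mean of differences = 0.2889
Numerator Σ(Δx_t−Δx̄)(Δx_{t+1}−Δx̄) = -139.0612
Denominator Σ(Δx_t−Δx̄)² = 165.5089
r_1(Δx) = -139.0612 / 165.5089 = -0.840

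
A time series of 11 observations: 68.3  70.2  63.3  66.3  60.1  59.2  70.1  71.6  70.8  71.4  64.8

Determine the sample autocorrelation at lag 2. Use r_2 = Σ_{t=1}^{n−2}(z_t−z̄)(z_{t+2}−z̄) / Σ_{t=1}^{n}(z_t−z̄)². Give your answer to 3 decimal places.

-0.051

Mean z̄ = (68.3 + 70.2 + 63.3 + 66.3 + 60.1 + 59.2 + 70.1 + 71.6 + 70.8 + 71.4 + 64.8)/11 = 66.9182
Numerator Σ_{t=1}^{9}(z_t−z̄)(z_{t+2}−z̄) = -10.3052
Denominator Σ(z_t−z̄)² = 203.8964
r_2 = -10.3052 / 203.8964 = -0.051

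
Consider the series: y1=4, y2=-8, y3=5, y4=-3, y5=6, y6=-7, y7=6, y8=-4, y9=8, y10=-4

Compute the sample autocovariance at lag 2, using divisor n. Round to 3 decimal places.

Mean ȳ = (4 − 8 + 5 − 3 + 6 − 7 + 6 − 4 + 8 − 4)/10 = 0.3000
Σ_{t=1}^{8}(y_t−ȳ)(y_{t+2}−ȳ) = 221.9200
γ_2 = 221.9200 / 10 = 22.192

22.192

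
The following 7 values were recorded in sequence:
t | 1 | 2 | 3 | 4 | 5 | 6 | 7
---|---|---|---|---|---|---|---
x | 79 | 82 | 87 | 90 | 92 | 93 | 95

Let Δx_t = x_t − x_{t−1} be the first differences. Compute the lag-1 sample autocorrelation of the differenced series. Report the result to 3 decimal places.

0.381

First differences Δx: 3, 5, 3, 2, 1, 2
Mean of differences = 2.6667
Numerator Σ(Δx_t−Δx̄)(Δx_{t+1}−Δx̄) = 3.5556
Denominator Σ(Δx_t−Δx̄)² = 9.3333
r_1(Δx) = 3.5556 / 9.3333 = 0.381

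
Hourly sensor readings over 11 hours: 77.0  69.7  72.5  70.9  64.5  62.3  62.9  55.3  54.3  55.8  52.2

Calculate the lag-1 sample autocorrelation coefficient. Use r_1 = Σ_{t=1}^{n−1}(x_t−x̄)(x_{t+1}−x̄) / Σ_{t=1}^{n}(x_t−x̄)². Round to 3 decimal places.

Mean x̄ = (77.0 + 69.7 + 72.5 + 70.9 + 64.5 + 62.3 + 62.9 + 55.3 + 54.3 + 55.8 + 52.2)/11 = 63.4000
Numerator Σ_{t=1}^{10}(x_t−x̄)(x_{t+1}−x̄) = 450.8900
Denominator Σ(x_t−x̄)² = 698.0000
r_1 = 450.8900 / 698.0000 = 0.646

0.646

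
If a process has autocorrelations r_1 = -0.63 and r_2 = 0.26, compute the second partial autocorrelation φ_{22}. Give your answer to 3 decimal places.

-0.227

φ_{22} = (r_2 − r_1²) / (1 − r_1²)
r_1² = (-0.63)² = 0.3969
Numerator = 0.26 − 0.3969 = -0.1369; denominator = 1 − 0.3969 = 0.6031
φ_{22} = -0.1369 / 0.6031 = -0.227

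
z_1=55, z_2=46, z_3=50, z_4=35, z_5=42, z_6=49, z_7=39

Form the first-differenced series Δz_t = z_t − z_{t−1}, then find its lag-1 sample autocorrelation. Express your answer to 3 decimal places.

First differences Δz: -9, 4, -15, 7, 7, -10
Mean of differences = -2.6667
Numerator Σ(Δz_t−Δz̄)(Δz_{t+1}−Δz̄) = -221.1111
Denominator Σ(Δz_t−Δz̄)² = 477.3333
r_1(Δz) = -221.1111 / 477.3333 = -0.463

-0.463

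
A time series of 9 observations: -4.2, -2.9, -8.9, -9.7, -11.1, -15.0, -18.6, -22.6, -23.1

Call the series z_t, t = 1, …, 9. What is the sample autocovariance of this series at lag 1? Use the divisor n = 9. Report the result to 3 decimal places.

34.220

Mean z̄ = (-4.2 − 2.9 − 8.9 − 9.7 − 11.1 − 15.0 − 18.6 − 22.6 − 23.1)/9 = -12.9000
Σ_{t=1}^{8}(z_t−z̄)(z_{t+1}−z̄) = 307.9800
γ_1 = 307.9800 / 9 = 34.220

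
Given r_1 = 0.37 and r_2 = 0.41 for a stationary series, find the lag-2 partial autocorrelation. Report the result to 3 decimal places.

φ_{22} = (r_2 − r_1²) / (1 − r_1²)
r_1² = (0.37)² = 0.1369
Numerator = 0.41 − 0.1369 = 0.2731; denominator = 1 − 0.1369 = 0.8631
φ_{22} = 0.2731 / 0.8631 = 0.316

0.316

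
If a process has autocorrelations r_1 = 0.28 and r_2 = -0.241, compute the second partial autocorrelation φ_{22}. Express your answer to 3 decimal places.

-0.347

φ_{22} = (r_2 − r_1²) / (1 − r_1²)
r_1² = (0.28)² = 0.0784
Numerator = -0.241 − 0.0784 = -0.3194; denominator = 1 − 0.0784 = 0.9216
φ_{22} = -0.3194 / 0.9216 = -0.347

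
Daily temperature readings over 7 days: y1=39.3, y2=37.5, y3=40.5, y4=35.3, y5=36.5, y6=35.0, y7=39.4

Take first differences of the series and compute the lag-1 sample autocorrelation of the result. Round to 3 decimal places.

First differences Δy: -1.8, 3.0, -5.2, 1.2, -1.5, 4.4
Mean of differences = 0.0167
Numerator Σ(Δy_t−Δȳ)(Δy_{t+1}−Δȳ) = -35.5986
Denominator Σ(Δy_t−Δȳ)² = 62.3283
r_1(Δy) = -35.5986 / 62.3283 = -0.571

-0.571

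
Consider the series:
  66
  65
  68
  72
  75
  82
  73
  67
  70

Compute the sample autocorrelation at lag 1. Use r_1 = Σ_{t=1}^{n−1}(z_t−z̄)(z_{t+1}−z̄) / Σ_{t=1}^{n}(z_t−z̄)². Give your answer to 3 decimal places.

Mean z̄ = (66 + 65 + 68 + 72 + 75 + 82 + 73 + 67 + 70)/9 = 70.8889
Numerator Σ_{t=1}^{8}(z_t−z̄)(z_{t+1}−z̄) = 111.5432
Denominator Σ(z_t−z̄)² = 228.8889
r_1 = 111.5432 / 228.8889 = 0.487

0.487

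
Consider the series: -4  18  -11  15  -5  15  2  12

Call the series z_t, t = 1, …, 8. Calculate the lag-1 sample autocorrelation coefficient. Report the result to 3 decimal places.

Mean z̄ = (-4 + 18 − 11 + 15 − 5 + 15 + 2 + 12)/8 = 5.2500
Numerator Σ_{t=1}^{7}(z_t−z̄)(z_{t+1}−z̄) = -737.0625
Denominator Σ(z_t−z̄)² = 863.5000
r_1 = -737.0625 / 863.5000 = -0.854

-0.854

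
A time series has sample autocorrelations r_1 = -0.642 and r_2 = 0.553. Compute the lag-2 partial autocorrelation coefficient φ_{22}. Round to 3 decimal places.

φ_{22} = (r_2 − r_1²) / (1 − r_1²)
r_1² = (-0.642)² = 0.412164
Numerator = 0.553 − 0.4122 = 0.1408; denominator = 1 − 0.4122 = 0.5878
φ_{22} = 0.1408 / 0.5878 = 0.240

0.240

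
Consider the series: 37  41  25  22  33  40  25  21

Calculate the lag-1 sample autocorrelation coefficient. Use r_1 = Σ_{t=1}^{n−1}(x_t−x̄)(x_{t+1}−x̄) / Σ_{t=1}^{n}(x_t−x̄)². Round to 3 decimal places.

0.127

Mean x̄ = (37 + 41 + 25 + 22 + 33 + 40 + 25 + 21)/8 = 30.5000
Deviations from mean: 6.5000, 10.5000, -5.5000, -8.5000, 2.5000, 9.5000, -5.5000, -9.5000
Numerator Σ_{t=1}^{7}(x_t−x̄)(x_{t+1}−x̄) = 59.7500
Denominator Σ(x_t−x̄)² = 472.0000
r_1 = 59.7500 / 472.0000 = 0.127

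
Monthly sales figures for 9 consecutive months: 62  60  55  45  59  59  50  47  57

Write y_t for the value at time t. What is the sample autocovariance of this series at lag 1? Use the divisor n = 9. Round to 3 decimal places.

1.542

Mean ȳ = (62 + 60 + 55 + 45 + 59 + 59 + 50 + 47 + 57)/9 = 54.8889
Σ_{t=1}^{8}(y_t−ȳ)(y_{t+1}−ȳ) = 13.8765
γ_1 = 13.8765 / 9 = 1.542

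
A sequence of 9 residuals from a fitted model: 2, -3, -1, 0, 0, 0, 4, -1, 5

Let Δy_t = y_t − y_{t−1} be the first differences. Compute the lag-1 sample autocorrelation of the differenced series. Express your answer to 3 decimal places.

-0.556

First differences Δy: -5, 2, 1, 0, 0, 4, -5, 6
Mean of differences = 0.3750
Numerator Σ(Δy_t−Δȳ)(Δy_{t+1}−Δȳ) = -58.8906
Denominator Σ(Δy_t−Δȳ)² = 105.8750
r_1(Δy) = -58.8906 / 105.8750 = -0.556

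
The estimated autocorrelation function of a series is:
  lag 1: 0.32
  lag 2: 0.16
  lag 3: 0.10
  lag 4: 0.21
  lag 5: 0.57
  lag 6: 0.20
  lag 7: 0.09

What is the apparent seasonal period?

5

The largest autocorrelation is r_5 = 0.57; the remaining lags stay at or below 0.32. The elevated value at lag 1 (0.32), dropping to 0.16 at lag 2, reflects decaying short-term dependence rather than seasonality.
The dominant spike at lag 5 indicates a seasonal period of 5.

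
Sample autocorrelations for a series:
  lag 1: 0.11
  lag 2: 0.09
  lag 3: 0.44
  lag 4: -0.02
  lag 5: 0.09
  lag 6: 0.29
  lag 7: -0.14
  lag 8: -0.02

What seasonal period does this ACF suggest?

3

The largest autocorrelation is r_3 = 0.44, with a weaker echo at lag 6 (0.29); the remaining lags stay at or below 0.11.
The dominant spike at lag 3 indicates a seasonal period of 3.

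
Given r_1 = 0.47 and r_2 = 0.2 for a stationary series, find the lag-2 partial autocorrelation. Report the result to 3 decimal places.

-0.027

φ_{22} = (r_2 − r_1²) / (1 − r_1²)
r_1² = (0.47)² = 0.2209
Numerator = 0.2 − 0.2209 = -0.0209; denominator = 1 − 0.2209 = 0.7791
φ_{22} = -0.0209 / 0.7791 = -0.027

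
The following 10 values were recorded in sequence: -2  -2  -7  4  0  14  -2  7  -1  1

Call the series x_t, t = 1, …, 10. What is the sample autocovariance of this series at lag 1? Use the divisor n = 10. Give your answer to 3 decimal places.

-7.704

Mean x̄ = (-2 − 2 − 7 + 4 + 0 + 14 − 2 + 7 − 1 + 1)/10 = 1.2000
Σ_{t=1}^{9}(x_t−x̄)(x_{t+1}−x̄) = -77.0400
γ_1 = -77.0400 / 10 = -7.704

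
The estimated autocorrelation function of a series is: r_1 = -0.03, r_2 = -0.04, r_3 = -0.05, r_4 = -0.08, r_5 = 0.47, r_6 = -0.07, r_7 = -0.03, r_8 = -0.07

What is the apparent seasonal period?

5

The largest autocorrelation is r_5 = 0.47; the remaining lags stay at or below -0.03.
The dominant spike at lag 5 indicates a seasonal period of 5.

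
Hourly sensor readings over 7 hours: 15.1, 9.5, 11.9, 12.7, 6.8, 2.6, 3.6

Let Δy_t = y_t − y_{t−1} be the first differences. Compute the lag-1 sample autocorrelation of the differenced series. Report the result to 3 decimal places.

First differences Δy: -5.6, 2.4, 0.8, -5.9, -4.2, 1.0
Mean of differences = -1.9167
Numerator Σ(Δy_t−Δȳ)(Δy_{t+1}−Δȳ) = -12.5586
Denominator Σ(Δy_t−Δȳ)² = 69.1683
r_1(Δy) = -12.5586 / 69.1683 = -0.182

-0.182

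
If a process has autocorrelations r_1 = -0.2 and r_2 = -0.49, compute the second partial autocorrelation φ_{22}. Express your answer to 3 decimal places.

-0.552

φ_{22} = (r_2 − r_1²) / (1 − r_1²)
r_1² = (-0.2)² = 0.04
Numerator = -0.49 − 0.0400 = -0.5300; denominator = 1 − 0.0400 = 0.9600
φ_{22} = -0.5300 / 0.9600 = -0.552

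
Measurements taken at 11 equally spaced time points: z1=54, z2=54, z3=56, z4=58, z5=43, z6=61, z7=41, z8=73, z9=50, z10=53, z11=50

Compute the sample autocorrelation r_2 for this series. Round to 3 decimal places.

Mean z̄ = (54 + 54 + 56 + 58 + 43 + 61 + 41 + 73 + 50 + 53 + 50)/11 = 53.9091
Numerator Σ_{t=1}^{9}(z_t−z̄)(z_{t+2}−z̄) = 331.3471
Denominator Σ(z_t−z̄)² = 752.9091
r_2 = 331.3471 / 752.9091 = 0.440

0.440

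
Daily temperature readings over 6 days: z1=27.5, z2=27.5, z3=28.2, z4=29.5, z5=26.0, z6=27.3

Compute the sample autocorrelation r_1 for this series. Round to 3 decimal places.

Mean z̄ = (27.5 + 27.5 + 28.2 + 29.5 + 26.0 + 27.3)/6 = 27.6667
Deviations from mean: -0.1667, -0.1667, 0.5333, 1.8333, -1.6667, -0.3667
Σ(z_t−z̄)(z_{t+1}−z̄) = (0.0278) + (-0.0889) + (0.9778) + (-3.0556) + (0.6111) = -1.5278
Denominator Σ(z_t−z̄)² = 6.6133
r_1 = -1.5278 / 6.6133 = -0.231

-0.231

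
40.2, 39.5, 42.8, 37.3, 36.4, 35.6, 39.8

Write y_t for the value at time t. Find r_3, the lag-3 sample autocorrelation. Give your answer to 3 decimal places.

Mean ȳ = (40.2 + 39.5 + 42.8 + 37.3 + 36.4 + 35.6 + 39.8)/7 = 38.8000
Deviations from mean: 1.4000, 0.7000, 4.0000, -1.5000, -2.4000, -3.2000, 1.0000
Σ(y_t−ȳ)(y_{t+3}−ȳ) = (-2.1000) + (-1.6800) + (-12.8000) + (-1.5000) = -18.0800
Denominator Σ(y_t−ȳ)² = 37.7000
r_3 = -18.0800 / 37.7000 = -0.480

-0.480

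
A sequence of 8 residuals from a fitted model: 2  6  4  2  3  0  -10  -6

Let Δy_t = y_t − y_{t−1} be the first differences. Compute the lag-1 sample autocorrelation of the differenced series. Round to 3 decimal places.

First differences Δy: 4, -2, -2, 1, -3, -10, 4
Mean of differences = -1.1429
Numerator Σ(Δy_t−Δȳ)(Δy_{t+1}−Δȳ) = -38.5918
Denominator Σ(Δy_t−Δȳ)² = 140.8571
r_1(Δy) = -38.5918 / 140.8571 = -0.274

-0.274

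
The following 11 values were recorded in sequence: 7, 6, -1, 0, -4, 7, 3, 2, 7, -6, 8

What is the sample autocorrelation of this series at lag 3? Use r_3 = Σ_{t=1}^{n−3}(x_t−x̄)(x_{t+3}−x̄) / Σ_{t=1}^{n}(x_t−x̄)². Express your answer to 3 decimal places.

-0.143

Mean x̄ = (7 + 6 − 1 + 0 − 4 + 7 + 3 + 2 + 7 − 6 + 8)/11 = 2.6364
Numerator Σ_{t=1}^{8}(x_t−x̄)(x_{t+3}−x̄) = -33.9421
Denominator Σ(x_t−x̄)² = 236.5455
r_3 = -33.9421 / 236.5455 = -0.143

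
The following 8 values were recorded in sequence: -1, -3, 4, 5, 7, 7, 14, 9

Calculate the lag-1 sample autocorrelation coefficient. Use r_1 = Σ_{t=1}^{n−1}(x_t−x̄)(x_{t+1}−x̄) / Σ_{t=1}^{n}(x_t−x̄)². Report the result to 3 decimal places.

Mean x̄ = (-1 − 3 + 4 + 5 + 7 + 7 + 14 + 9)/8 = 5.2500
Deviations from mean: -6.2500, -8.2500, -1.2500, -0.2500, 1.7500, 1.7500, 8.7500, 3.7500
Numerator Σ_{t=1}^{7}(x_t−x̄)(x_{t+1}−x̄) = 112.9375
Denominator Σ(x_t−x̄)² = 205.5000
r_1 = 112.9375 / 205.5000 = 0.550

0.550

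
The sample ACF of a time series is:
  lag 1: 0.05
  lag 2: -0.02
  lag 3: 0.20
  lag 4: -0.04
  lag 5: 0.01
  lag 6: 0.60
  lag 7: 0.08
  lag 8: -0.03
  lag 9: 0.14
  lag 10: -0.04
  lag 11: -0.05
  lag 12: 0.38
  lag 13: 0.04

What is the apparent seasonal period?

The largest autocorrelation is r_6 = 0.60, with a weaker echo at lag 12 (0.38); the remaining lags stay at or below 0.20.
The dominant spike at lag 6 indicates a seasonal period of 6.

6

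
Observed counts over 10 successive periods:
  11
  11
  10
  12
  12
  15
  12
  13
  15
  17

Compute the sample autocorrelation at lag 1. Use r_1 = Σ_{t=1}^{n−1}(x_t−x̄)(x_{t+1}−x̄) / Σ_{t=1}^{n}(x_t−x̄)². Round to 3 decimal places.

0.394

Mean x̄ = (11 + 11 + 10 + 12 + 12 + 15 + 12 + 13 + 15 + 17)/10 = 12.8000
Numerator Σ_{t=1}^{9}(x_t−x̄)(x_{t+1}−x̄) = 17.1600
Denominator Σ(x_t−x̄)² = 43.6000
r_1 = 17.1600 / 43.6000 = 0.394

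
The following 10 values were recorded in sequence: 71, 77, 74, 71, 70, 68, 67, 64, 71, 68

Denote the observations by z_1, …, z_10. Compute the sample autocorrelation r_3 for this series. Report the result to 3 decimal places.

Mean z̄ = (71 + 77 + 74 + 71 + 70 + 68 + 67 + 64 + 71 + 68)/10 = 70.1000
Σ(z_t−z̄)(z_{t+3}−z̄) = (0.8100) + (-0.6900) + (-8.1900) + (-2.7900) + (0.6100) + (-1.8900) + (6.5100) = -5.6300
Denominator Σ(z_t−z̄)² = 120.9000
r_3 = -5.6300 / 120.9000 = -0.047

-0.047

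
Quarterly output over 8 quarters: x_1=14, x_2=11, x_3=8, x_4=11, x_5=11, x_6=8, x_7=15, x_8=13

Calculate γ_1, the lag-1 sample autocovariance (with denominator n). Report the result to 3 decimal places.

Mean x̄ = (14 + 11 + 8 + 11 + 11 + 8 + 15 + 13)/8 = 11.3750
Deviations: 2.6250, -0.3750, -3.3750, -0.3750, -0.3750, -3.3750, 3.6250, 1.6250
Σ_{t=1}^{7}(x_t−x̄)(x_{t+1}−x̄) = -3.3906
γ_1 = -3.3906 / 8 = -0.424

-0.424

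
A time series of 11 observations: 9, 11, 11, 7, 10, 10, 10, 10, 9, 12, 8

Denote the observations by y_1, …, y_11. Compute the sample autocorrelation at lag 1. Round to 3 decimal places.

-0.450

Mean ȳ = (9 + 11 + 11 + 7 + 10 + 10 + 10 + 10 + 9 + 12 + 8)/11 = 9.7273
Numerator Σ_{t=1}^{10}(y_t−ȳ)(y_{t+1}−ȳ) = -9.0744
Denominator Σ(y_t−ȳ)² = 20.1818
r_1 = -9.0744 / 20.1818 = -0.450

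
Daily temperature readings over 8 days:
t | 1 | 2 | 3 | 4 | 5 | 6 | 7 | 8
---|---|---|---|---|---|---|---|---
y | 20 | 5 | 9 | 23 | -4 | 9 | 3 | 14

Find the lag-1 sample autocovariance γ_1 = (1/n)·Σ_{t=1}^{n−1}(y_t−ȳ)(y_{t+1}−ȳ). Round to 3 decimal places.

-31.111

Mean ȳ = (20 + 5 + 9 + 23 − 4 + 9 + 3 + 14)/8 = 9.8750
Deviations: 10.1250, -4.8750, -0.8750, 13.1250, -13.8750, -0.8750, -6.8750, 4.1250
Σ_{t=1}^{7}(y_t−ȳ)(y_{t+1}−ȳ) = -248.8906
γ_1 = -248.8906 / 8 = -31.111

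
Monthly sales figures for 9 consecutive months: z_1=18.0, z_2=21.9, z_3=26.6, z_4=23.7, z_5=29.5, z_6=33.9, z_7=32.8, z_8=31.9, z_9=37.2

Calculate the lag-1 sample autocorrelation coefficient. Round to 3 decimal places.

Mean z̄ = (18.0 + 21.9 + 26.6 + 23.7 + 29.5 + 33.9 + 32.8 + 31.9 + 37.2)/9 = 28.3889
Numerator Σ_{t=1}^{8}(z_t−z̄)(z_{t+1}−z̄) = 159.0565
Denominator Σ(z_t−z̄)² = 316.2489
r_1 = 159.0565 / 316.2489 = 0.503

0.503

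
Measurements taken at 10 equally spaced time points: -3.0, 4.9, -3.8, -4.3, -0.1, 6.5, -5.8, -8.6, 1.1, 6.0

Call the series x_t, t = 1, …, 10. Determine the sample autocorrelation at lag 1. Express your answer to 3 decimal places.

Mean x̄ = (-3.0 + 4.9 − 3.8 − 4.3 − 0.1 + 6.5 − 5.8 − 8.6 + 1.1 + 6.0)/10 = -0.7100
Numerator Σ_{t=1}^{9}(x_t−x̄)(x_{t+1}−x̄) = -15.5551
Denominator Σ(x_t−x̄)² = 247.9690
r_1 = -15.5551 / 247.9690 = -0.063

-0.063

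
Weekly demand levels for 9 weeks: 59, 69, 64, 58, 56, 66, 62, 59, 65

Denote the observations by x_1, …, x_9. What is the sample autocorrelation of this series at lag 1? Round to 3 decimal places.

-0.162

Mean x̄ = (59 + 69 + 64 + 58 + 56 + 66 + 62 + 59 + 65)/9 = 62.0000
Numerator Σ_{t=1}^{8}(x_t−x̄)(x_{t+1}−x̄) = -24.0000
Denominator Σ(x_t−x̄)² = 148.0000
r_1 = -24.0000 / 148.0000 = -0.162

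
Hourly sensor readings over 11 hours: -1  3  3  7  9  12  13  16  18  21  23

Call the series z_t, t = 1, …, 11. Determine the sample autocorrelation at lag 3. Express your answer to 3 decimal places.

Mean z̄ = (-1 + 3 + 3 + 7 + 9 + 12 + 13 + 16 + 18 + 21 + 23)/11 = 11.2727
Numerator Σ_{t=1}^{8}(z_t−z̄)(z_{t+3}−z̄) = 124.2314
Denominator Σ(z_t−z̄)² = 614.1818
r_3 = 124.2314 / 614.1818 = 0.202

0.202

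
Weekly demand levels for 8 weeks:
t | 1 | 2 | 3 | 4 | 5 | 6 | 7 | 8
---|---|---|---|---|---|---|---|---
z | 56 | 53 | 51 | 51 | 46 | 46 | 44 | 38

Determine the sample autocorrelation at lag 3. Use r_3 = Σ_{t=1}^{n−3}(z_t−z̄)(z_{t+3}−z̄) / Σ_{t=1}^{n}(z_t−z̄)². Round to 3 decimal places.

0.069

Mean z̄ = (56 + 53 + 51 + 51 + 46 + 46 + 44 + 38)/8 = 48.1250
Deviations from mean: 7.8750, 4.8750, 2.8750, 2.8750, -2.1250, -2.1250, -4.1250, -10.1250
Σ(z_t−z̄)(z_{t+3}−z̄) = (22.6406) + (-10.3594) + (-6.1094) + (-11.8594) + (21.5156) = 15.8281
Denominator Σ(z_t−z̄)² = 230.8750
r_3 = 15.8281 / 230.8750 = 0.069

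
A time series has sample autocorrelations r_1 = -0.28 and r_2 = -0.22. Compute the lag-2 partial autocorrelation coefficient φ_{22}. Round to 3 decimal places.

-0.324

φ_{22} = (r_2 − r_1²) / (1 − r_1²)
r_1² = (-0.28)² = 0.0784
Numerator = -0.22 − 0.0784 = -0.2984; denominator = 1 − 0.0784 = 0.9216
φ_{22} = -0.2984 / 0.9216 = -0.324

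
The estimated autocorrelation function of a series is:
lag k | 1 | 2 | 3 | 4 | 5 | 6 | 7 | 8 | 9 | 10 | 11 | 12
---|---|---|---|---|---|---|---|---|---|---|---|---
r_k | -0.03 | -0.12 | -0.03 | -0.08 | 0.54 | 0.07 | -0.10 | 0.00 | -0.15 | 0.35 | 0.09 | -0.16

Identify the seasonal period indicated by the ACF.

5

The largest autocorrelation is r_5 = 0.54, with a weaker echo at lag 10 (0.35); the remaining lags stay at or below 0.09.
The dominant spike at lag 5 indicates a seasonal period of 5.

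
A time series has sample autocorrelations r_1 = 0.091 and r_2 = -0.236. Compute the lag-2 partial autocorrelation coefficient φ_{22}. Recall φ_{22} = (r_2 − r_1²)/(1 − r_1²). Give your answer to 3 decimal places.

φ_{22} = (r_2 − r_1²) / (1 − r_1²)
r_1² = (0.091)² = 0.008281
Numerator = -0.236 − 0.0083 = -0.2443; denominator = 1 − 0.0083 = 0.9917
φ_{22} = -0.2443 / 0.9917 = -0.246

-0.246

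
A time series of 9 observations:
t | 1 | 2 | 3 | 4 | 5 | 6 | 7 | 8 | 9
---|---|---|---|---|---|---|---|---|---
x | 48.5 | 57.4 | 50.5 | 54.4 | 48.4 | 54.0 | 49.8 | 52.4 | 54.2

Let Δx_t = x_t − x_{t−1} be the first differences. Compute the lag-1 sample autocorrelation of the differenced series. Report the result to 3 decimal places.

First differences Δx: 8.9, -6.9, 3.9, -6.0, 5.6, -4.2, 2.6, 1.8
Mean of differences = 0.7125
Numerator Σ(Δx_t−Δx̄)(Δx_{t+1}−Δx̄) = -172.0252
Denominator Σ(Δx_t−Δx̄)² = 232.9688
r_1(Δx) = -172.0252 / 232.9688 = -0.738

-0.738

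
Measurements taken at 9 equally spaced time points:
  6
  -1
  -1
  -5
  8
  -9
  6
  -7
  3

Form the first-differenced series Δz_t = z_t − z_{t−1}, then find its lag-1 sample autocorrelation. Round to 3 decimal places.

-0.842

First differences Δz: -7, 0, -4, 13, -17, 15, -13, 10
Mean of differences = -0.3750
Numerator Σ(Δz_t−Δz̄)(Δz_{t+1}−Δz̄) = -855.3906
Denominator Σ(Δz_t−Δz̄)² = 1015.8750
r_1(Δz) = -855.3906 / 1015.8750 = -0.842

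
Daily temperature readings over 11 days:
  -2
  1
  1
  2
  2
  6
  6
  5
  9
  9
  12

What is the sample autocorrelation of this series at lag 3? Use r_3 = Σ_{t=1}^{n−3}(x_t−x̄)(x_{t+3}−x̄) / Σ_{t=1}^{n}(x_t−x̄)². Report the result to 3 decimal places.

0.178

Mean x̄ = (-2 + 1 + 1 + 2 + 2 + 6 + 6 + 5 + 9 + 9 + 12)/11 = 4.6364
Numerator Σ_{t=1}^{8}(x_t−x̄)(x_{t+3}−x̄) = 32.1488
Denominator Σ(x_t−x̄)² = 180.5455
r_3 = 32.1488 / 180.5455 = 0.178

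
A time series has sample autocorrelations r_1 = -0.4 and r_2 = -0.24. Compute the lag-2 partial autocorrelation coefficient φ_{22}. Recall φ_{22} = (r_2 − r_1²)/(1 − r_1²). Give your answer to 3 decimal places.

φ_{22} = (r_2 − r_1²) / (1 − r_1²)
r_1² = (-0.4)² = 0.16
Numerator = -0.24 − 0.1600 = -0.4000; denominator = 1 − 0.1600 = 0.8400
φ_{22} = -0.4000 / 0.8400 = -0.476

-0.476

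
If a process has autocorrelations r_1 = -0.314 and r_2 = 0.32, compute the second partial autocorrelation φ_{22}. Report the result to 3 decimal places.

φ_{22} = (r_2 − r_1²) / (1 − r_1²)
r_1² = (-0.314)² = 0.098596
Numerator = 0.32 − 0.0986 = 0.2214; denominator = 1 − 0.0986 = 0.9014
φ_{22} = 0.2214 / 0.9014 = 0.246

0.246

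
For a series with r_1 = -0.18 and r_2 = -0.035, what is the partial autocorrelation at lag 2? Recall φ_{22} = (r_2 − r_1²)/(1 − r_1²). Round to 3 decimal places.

-0.070

φ_{22} = (r_2 − r_1²) / (1 − r_1²)
r_1² = (-0.18)² = 0.0324
Numerator = -0.035 − 0.0324 = -0.0674; denominator = 1 − 0.0324 = 0.9676
φ_{22} = -0.0674 / 0.9676 = -0.070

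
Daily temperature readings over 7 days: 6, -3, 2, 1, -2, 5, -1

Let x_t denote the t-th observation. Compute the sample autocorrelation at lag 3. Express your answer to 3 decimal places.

Mean x̄ = (6 − 3 + 2 + 1 − 2 + 5 − 1)/7 = 1.1429
Deviations from mean: 4.8571, -4.1429, 0.8571, -0.1429, -3.1429, 3.8571, -2.1429
Numerator Σ_{t=1}^{4}(x_t−x̄)(x_{t+3}−x̄) = 15.9388
Denominator Σ(x_t−x̄)² = 70.8571
r_3 = 15.9388 / 70.8571 = 0.225

0.225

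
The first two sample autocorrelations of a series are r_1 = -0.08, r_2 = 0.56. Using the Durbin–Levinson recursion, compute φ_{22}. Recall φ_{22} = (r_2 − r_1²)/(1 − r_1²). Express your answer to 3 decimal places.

0.557

φ_{22} = (r_2 − r_1²) / (1 − r_1²)
r_1² = (-0.08)² = 0.0064
Numerator = 0.56 − 0.0064 = 0.5536; denominator = 1 − 0.0064 = 0.9936
φ_{22} = 0.5536 / 0.9936 = 0.557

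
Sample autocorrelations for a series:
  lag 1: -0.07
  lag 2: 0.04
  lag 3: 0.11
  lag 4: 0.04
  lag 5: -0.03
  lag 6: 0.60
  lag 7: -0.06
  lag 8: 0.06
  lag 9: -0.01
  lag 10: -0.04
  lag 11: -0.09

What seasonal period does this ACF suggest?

6

The largest autocorrelation is r_6 = 0.60; the remaining lags stay at or below 0.11.
The dominant spike at lag 6 indicates a seasonal period of 6.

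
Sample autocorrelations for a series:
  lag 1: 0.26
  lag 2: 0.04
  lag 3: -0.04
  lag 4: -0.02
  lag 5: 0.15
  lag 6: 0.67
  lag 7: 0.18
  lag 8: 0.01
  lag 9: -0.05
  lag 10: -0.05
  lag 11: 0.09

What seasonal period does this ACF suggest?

The largest autocorrelation is r_6 = 0.67; the remaining lags stay at or below 0.26. The elevated value at lag 1 (0.26), dropping to 0.04 at lag 2, reflects decaying short-term dependence rather than seasonality.
The dominant spike at lag 6 indicates a seasonal period of 6.

6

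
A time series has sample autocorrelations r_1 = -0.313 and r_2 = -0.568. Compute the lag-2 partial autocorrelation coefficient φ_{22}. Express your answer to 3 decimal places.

φ_{22} = (r_2 − r_1²) / (1 − r_1²)
r_1² = (-0.313)² = 0.097969
Numerator = -0.568 − 0.0980 = -0.6660; denominator = 1 − 0.0980 = 0.9020
φ_{22} = -0.6660 / 0.9020 = -0.738

-0.738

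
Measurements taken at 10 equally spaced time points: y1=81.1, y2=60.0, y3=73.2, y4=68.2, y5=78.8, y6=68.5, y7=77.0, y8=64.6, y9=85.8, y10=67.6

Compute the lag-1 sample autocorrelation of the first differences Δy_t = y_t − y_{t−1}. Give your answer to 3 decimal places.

First differences Δy: -21.1, 13.2, -5.0, 10.6, -10.3, 8.5, -12.4, 21.2, -18.2
Mean of differences = -1.5000
Numerator Σ(Δy_t−Δȳ)(Δy_{t+1}−Δȳ) = -1311.9200
Denominator Σ(Δy_t−Δȳ)² = 1849.3400
r_1(Δy) = -1311.9200 / 1849.3400 = -0.709

-0.709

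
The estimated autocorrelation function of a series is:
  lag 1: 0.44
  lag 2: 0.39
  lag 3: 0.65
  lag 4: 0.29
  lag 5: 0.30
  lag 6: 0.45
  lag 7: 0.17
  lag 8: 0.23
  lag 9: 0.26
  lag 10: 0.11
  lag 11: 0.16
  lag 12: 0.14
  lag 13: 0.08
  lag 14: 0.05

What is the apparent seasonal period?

The largest autocorrelation is r_3 = 0.65, with a weaker echo at lag 6 (0.45); the remaining lags stay at or below 0.44. The elevated value at lag 1 (0.44), dropping to 0.39 at lag 2, reflects decaying short-term dependence rather than seasonality.
The dominant spike at lag 3 indicates a seasonal period of 3.

3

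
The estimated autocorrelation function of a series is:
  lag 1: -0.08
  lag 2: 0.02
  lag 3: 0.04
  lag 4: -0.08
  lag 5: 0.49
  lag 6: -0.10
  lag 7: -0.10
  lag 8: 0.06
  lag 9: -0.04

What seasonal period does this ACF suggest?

The largest autocorrelation is r_5 = 0.49; the remaining lags stay at or below 0.06.
The dominant spike at lag 5 indicates a seasonal period of 5.

5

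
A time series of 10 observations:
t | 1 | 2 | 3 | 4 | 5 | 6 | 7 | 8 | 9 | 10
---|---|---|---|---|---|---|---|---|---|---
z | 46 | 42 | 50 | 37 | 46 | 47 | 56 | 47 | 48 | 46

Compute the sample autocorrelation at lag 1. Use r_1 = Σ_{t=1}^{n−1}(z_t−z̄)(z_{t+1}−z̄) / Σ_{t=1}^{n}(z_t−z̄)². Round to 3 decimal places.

Mean z̄ = (46 + 42 + 50 + 37 + 46 + 47 + 56 + 47 + 48 + 46)/10 = 46.5000
Numerator Σ_{t=1}^{9}(z_t−z̄)(z_{t+1}−z̄) = -32.7500
Denominator Σ(z_t−z̄)² = 216.5000
r_1 = -32.7500 / 216.5000 = -0.151

-0.151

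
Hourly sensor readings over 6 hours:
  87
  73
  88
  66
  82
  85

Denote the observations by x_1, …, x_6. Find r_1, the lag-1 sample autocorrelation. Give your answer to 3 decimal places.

-0.603

Mean x̄ = (87 + 73 + 88 + 66 + 82 + 85)/6 = 80.1667
Deviations from mean: 6.8333, -7.1667, 7.8333, -14.1667, 1.8333, 4.8333
Numerator Σ_{t=1}^{5}(x_t−x̄)(x_{t+1}−x̄) = -233.1944
Denominator Σ(x_t−x̄)² = 386.8333
r_1 = -233.1944 / 386.8333 = -0.603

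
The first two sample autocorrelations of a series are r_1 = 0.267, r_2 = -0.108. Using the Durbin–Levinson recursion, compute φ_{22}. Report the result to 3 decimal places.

φ_{22} = (r_2 − r_1²) / (1 − r_1²)
r_1² = (0.267)² = 0.071289
Numerator = -0.108 − 0.0713 = -0.1793; denominator = 1 − 0.0713 = 0.9287
φ_{22} = -0.1793 / 0.9287 = -0.193

-0.193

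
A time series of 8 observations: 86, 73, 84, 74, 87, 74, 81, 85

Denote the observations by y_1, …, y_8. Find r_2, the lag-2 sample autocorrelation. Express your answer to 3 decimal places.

0.435

Mean ȳ = (86 + 73 + 84 + 74 + 87 + 74 + 81 + 85)/8 = 80.5000
Deviations from mean: 5.5000, -7.5000, 3.5000, -6.5000, 6.5000, -6.5000, 0.5000, 4.5000
Σ(y_t−ȳ)(y_{t+2}−ȳ) = (19.2500) + (48.7500) + (22.7500) + (42.2500) + (3.2500) + (-29.2500) = 107.0000
Denominator Σ(y_t−ȳ)² = 246.0000
r_2 = 107.0000 / 246.0000 = 0.435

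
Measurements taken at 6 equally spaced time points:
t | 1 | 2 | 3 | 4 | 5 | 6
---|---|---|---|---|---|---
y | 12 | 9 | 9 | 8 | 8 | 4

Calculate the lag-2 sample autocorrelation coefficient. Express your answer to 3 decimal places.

Mean ȳ = (12 + 9 + 9 + 8 + 8 + 4)/6 = 8.3333
Deviations from mean: 3.6667, 0.6667, 0.6667, -0.3333, -0.3333, -4.3333
Σ(y_t−ȳ)(y_{t+2}−ȳ) = (2.4444) + (-0.2222) + (-0.2222) + (1.4444) = 3.4444
Denominator Σ(y_t−ȳ)² = 33.3333
r_2 = 3.4444 / 33.3333 = 0.103

0.103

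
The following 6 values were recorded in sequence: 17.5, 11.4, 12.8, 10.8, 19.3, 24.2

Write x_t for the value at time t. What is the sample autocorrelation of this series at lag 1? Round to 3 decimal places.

0.248

Mean x̄ = (17.5 + 11.4 + 12.8 + 10.8 + 19.3 + 24.2)/6 = 16.0000
Deviations from mean: 1.5000, -4.6000, -3.2000, -5.2000, 3.3000, 8.2000
Σ(x_t−x̄)(x_{t+1}−x̄) = (-6.9000) + (14.7200) + (16.6400) + (-17.1600) + (27.0600) = 34.3600
Denominator Σ(x_t−x̄)² = 138.8200
r_1 = 34.3600 / 138.8200 = 0.248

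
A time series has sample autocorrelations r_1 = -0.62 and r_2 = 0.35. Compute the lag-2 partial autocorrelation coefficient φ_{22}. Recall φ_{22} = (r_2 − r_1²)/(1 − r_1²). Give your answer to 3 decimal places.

-0.056

φ_{22} = (r_2 − r_1²) / (1 − r_1²)
r_1² = (-0.62)² = 0.3844
Numerator = 0.35 − 0.3844 = -0.0344; denominator = 1 − 0.3844 = 0.6156
φ_{22} = -0.0344 / 0.6156 = -0.056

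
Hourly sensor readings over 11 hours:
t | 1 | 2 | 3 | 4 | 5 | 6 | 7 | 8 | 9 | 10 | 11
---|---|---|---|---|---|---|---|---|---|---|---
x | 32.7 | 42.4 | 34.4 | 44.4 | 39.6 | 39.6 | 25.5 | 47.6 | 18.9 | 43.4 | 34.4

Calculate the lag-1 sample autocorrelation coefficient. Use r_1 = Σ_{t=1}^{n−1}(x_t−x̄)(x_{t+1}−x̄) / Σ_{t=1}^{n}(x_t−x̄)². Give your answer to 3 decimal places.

-0.682

Mean x̄ = (32.7 + 42.4 + 34.4 + 44.4 + 39.6 + 39.6 + 25.5 + 47.6 + 18.9 + 43.4 + 34.4)/11 = 36.6273
Numerator Σ_{t=1}^{10}(x_t−x̄)(x_{t+1}−x̄) = -505.7353
Denominator Σ(x_t−x̄)² = 741.1018
r_1 = -505.7353 / 741.1018 = -0.682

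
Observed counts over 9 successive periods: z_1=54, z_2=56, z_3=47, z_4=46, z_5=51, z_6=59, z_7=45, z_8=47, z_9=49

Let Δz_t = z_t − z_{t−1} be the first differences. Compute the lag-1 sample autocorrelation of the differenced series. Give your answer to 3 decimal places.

-0.309

First differences Δz: 2, -9, -1, 5, 8, -14, 2, 2
Mean of differences = -0.6250
Numerator Σ(Δz_t−Δz̄)(Δz_{t+1}−Δz̄) = -116.0156
Denominator Σ(Δz_t−Δz̄)² = 375.8750
r_1(Δz) = -116.0156 / 375.8750 = -0.309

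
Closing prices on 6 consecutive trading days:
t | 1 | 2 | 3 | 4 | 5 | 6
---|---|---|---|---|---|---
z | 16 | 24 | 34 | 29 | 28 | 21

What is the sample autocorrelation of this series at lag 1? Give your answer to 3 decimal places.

Mean z̄ = (16 + 24 + 34 + 29 + 28 + 21)/6 = 25.3333
Deviations from mean: -9.3333, -1.3333, 8.6667, 3.6667, 2.6667, -4.3333
Σ(z_t−z̄)(z_{t+1}−z̄) = (12.4444) + (-11.5556) + (31.7778) + (9.7778) + (-11.5556) = 30.8889
Denominator Σ(z_t−z̄)² = 203.3333
r_1 = 30.8889 / 203.3333 = 0.152

0.152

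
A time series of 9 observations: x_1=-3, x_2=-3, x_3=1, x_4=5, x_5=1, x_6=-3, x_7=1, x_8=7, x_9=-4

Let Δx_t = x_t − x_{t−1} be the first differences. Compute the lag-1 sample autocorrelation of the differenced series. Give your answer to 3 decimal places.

-0.172

First differences Δx: 0, 4, 4, -4, -4, 4, 6, -11
Mean of differences = -0.1250
Numerator Σ(Δx_t−Δx̄)(Δx_{t+1}−Δx̄) = -40.7656
Denominator Σ(Δx_t−Δx̄)² = 236.8750
r_1(Δx) = -40.7656 / 236.8750 = -0.172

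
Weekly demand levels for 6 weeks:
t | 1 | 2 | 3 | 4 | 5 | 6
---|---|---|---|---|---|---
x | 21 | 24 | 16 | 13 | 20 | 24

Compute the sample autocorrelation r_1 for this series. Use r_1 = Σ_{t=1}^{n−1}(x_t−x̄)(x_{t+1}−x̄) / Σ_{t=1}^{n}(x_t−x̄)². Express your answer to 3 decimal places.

0.139

Mean x̄ = (21 + 24 + 16 + 13 + 20 + 24)/6 = 19.6667
Deviations from mean: 1.3333, 4.3333, -3.6667, -6.6667, 0.3333, 4.3333
Σ(x_t−x̄)(x_{t+1}−x̄) = (5.7778) + (-15.8889) + (24.4444) + (-2.2222) + (1.4444) = 13.5556
Denominator Σ(x_t−x̄)² = 97.3333
r_1 = 13.5556 / 97.3333 = 0.139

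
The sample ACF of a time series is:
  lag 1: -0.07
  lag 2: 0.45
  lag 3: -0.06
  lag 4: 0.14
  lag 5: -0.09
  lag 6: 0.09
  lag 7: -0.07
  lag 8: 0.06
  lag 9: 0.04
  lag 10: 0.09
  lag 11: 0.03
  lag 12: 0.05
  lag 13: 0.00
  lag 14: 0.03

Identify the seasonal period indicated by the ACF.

2

The largest autocorrelation is r_2 = 0.45; the remaining lags stay at or below 0.14.
The dominant spike at lag 2 indicates a seasonal period of 2.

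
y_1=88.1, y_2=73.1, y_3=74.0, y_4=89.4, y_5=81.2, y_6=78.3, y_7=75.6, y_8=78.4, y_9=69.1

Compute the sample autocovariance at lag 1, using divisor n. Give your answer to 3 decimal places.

Mean ȳ = (88.1 + 73.1 + 74.0 + 89.4 + 81.2 + 78.3 + 75.6 + 78.4 + 69.1)/9 = 78.5778
Σ_{t=1}^{8}(y_t−ȳ)(y_{t+1}−ȳ) = -45.9349
γ_1 = -45.9349 / 9 = -5.104

-5.104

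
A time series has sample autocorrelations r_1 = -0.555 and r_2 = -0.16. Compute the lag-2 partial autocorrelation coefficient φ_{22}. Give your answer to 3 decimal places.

φ_{22} = (r_2 − r_1²) / (1 − r_1²)
r_1² = (-0.555)² = 0.308025
Numerator = -0.16 − 0.3080 = -0.4680; denominator = 1 − 0.3080 = 0.6920
φ_{22} = -0.4680 / 0.6920 = -0.676

-0.676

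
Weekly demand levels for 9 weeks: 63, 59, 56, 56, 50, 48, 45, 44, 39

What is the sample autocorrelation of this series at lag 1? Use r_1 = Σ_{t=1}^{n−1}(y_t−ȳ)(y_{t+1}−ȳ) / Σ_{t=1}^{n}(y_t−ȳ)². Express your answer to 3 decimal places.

Mean ȳ = (63 + 59 + 56 + 56 + 50 + 48 + 45 + 44 + 39)/9 = 51.1111
Numerator Σ_{t=1}^{8}(y_t−ȳ)(y_{t+1}−ȳ) = 302.8765
Denominator Σ(y_t−ȳ)² = 496.8889
r_1 = 302.8765 / 496.8889 = 0.610

0.610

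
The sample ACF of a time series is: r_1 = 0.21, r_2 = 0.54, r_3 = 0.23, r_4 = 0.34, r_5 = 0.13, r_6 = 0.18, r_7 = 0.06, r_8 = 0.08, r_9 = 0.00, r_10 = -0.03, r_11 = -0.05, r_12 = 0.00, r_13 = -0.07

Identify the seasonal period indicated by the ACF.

2

The largest autocorrelation is r_2 = 0.54, with a weaker echo at lag 4 (0.34); the remaining lags stay at or below 0.23.
The dominant spike at lag 2 indicates a seasonal period of 2.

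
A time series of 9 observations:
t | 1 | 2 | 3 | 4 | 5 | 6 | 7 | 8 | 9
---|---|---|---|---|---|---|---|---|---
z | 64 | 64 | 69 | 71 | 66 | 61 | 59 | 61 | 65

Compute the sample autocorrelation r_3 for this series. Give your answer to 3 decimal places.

-0.518

Mean z̄ = (64 + 64 + 69 + 71 + 66 + 61 + 59 + 61 + 65)/9 = 64.4444
Σ(z_t−z̄)(z_{t+3}−z̄) = (-2.9136) + (-0.6914) + (-15.6914) + (-35.6914) + (-5.3580) + (-1.9136) = -62.2593
Denominator Σ(z_t−z̄)² = 120.2222
r_3 = -62.2593 / 120.2222 = -0.518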